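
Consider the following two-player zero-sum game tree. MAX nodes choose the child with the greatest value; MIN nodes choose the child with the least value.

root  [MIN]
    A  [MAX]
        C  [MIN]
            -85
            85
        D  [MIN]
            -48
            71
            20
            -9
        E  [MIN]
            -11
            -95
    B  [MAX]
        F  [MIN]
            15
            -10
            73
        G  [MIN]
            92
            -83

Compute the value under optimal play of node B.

F (MIN): min(15, -10, 73) = -10
G (MIN): min(92, -83) = -83
B (MAX): max(-10, -83) = -10

-10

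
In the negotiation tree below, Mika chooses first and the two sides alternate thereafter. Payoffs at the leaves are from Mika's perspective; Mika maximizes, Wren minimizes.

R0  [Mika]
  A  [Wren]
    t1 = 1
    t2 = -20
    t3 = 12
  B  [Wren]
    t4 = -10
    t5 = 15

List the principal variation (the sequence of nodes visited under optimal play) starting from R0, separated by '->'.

A (Wren): min(1, -20, 12) = -20
B (Wren): min(-10, 15) = -10
R0 (Mika): max(-20, -10) = -10
At R0, Mika picks B (highest: -10).
At B, Wren picks t4 (lowest: -10).
Terminal value -10.

R0 -> B -> t4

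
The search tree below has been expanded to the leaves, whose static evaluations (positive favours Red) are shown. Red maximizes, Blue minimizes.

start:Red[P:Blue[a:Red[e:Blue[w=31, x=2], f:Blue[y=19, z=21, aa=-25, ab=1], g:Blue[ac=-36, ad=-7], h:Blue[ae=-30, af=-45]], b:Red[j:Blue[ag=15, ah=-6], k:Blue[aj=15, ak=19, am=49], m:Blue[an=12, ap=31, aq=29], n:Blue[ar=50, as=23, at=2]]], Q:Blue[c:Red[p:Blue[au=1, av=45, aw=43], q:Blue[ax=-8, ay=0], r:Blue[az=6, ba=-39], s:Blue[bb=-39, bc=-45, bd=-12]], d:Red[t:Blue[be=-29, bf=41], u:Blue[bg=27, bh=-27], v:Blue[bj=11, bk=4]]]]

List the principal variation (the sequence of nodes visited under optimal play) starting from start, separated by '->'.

start -> P -> a -> e -> x

e (Blue): min(31, 2) = 2
f (Blue): min(19, 21, -25, 1) = -25
g (Blue): min(-36, -7) = -36
h (Blue): min(-30, -45) = -45
a (Red): max(2, -25, -36, -45) = 2
j (Blue): min(15, -6) = -6
k (Blue): min(15, 19, 49) = 15
m (Blue): min(12, 31, 29) = 12
n (Blue): min(50, 23, 2) = 2
b (Red): max(-6, 15, 12, 2) = 15
P (Blue): min(2, 15) = 2
p (Blue): min(1, 45, 43) = 1
q (Blue): min(-8, 0) = -8
r (Blue): min(6, -39) = -39
s (Blue): min(-39, -45, -12) = -45
c (Red): max(1, -8, -39, -45) = 1
t (Blue): min(-29, 41) = -29
u (Blue): min(27, -27) = -27
v (Blue): min(11, 4) = 4
d (Red): max(-29, -27, 4) = 4
Q (Blue): min(1, 4) = 1
start (Red): max(2, 1) = 2
At start, Red picks P (highest: 2).
At P, Blue picks a (lowest: 2).
At a, Red picks e (highest: 2).
At e, Blue picks x (lowest: 2).
Terminal value 2.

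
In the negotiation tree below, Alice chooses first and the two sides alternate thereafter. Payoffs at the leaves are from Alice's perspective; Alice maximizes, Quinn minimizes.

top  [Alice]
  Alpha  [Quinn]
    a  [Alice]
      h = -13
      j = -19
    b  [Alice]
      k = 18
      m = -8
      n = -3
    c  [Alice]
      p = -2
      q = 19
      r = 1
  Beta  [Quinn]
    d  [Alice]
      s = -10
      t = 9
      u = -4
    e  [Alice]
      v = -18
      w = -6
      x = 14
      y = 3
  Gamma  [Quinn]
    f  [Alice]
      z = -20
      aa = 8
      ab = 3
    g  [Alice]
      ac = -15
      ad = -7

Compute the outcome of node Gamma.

-7

f (Alice): max(-20, 8, 3) = 8
g (Alice): max(-15, -7) = -7
Gamma (Quinn): min(8, -7) = -7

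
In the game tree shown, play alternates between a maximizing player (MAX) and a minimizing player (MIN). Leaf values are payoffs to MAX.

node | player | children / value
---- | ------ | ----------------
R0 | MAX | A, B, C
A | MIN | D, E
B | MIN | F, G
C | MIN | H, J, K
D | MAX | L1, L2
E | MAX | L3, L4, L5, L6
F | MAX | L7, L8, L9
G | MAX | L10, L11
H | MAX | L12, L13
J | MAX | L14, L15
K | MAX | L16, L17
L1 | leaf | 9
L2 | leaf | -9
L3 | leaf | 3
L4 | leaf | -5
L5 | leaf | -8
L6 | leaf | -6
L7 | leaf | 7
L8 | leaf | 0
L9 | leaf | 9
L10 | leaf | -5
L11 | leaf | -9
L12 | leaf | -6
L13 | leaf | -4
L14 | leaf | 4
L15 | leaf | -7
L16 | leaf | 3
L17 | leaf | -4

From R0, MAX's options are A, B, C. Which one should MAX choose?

A

D (MAX): max(9, -9) = 9
E (MAX): max(3, -5, -8, -6) = 3
A (MIN): min(9, 3) = 3
F (MAX): max(7, 0, 9) = 9
G (MAX): max(-5, -9) = -5
B (MIN): min(9, -5) = -5
H (MAX): max(-6, -4) = -4
J (MAX): max(4, -7) = 4
K (MAX): max(3, -4) = 3
C (MIN): min(-4, 4, 3) = -4
R0 (MAX): max(3, -5, -4) = 3
MAX at R0 wants the highest of {A=3, B=-5, C=-4}, so chooses A.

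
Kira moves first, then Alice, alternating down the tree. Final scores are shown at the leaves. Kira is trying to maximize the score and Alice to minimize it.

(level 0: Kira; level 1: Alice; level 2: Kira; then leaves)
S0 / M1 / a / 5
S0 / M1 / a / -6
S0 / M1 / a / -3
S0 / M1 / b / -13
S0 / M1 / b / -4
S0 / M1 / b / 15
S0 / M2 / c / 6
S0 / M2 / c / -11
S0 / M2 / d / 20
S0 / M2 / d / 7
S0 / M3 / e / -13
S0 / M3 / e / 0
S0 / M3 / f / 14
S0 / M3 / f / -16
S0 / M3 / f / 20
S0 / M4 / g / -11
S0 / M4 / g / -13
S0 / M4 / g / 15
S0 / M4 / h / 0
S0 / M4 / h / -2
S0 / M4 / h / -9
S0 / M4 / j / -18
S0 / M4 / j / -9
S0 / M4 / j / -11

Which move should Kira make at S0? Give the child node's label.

M2

a (Kira): max(5, -6, -3) = 5
b (Kira): max(-13, -4, 15) = 15
M1 (Alice): min(5, 15) = 5
c (Kira): max(6, -11) = 6
d (Kira): max(20, 7) = 20
M2 (Alice): min(6, 20) = 6
e (Kira): max(-13, 0) = 0
f (Kira): max(14, -16, 20) = 20
M3 (Alice): min(0, 20) = 0
g (Kira): max(-11, -13, 15) = 15
h (Kira): max(0, -2, -9) = 0
j (Kira): max(-18, -9, -11) = -9
M4 (Alice): min(15, 0, -9) = -9
S0 (Kira): max(5, 6, 0, -9) = 6
Kira at S0 wants the highest of {M1=5, M2=6, M3=0, M4=-9}, so chooses M2.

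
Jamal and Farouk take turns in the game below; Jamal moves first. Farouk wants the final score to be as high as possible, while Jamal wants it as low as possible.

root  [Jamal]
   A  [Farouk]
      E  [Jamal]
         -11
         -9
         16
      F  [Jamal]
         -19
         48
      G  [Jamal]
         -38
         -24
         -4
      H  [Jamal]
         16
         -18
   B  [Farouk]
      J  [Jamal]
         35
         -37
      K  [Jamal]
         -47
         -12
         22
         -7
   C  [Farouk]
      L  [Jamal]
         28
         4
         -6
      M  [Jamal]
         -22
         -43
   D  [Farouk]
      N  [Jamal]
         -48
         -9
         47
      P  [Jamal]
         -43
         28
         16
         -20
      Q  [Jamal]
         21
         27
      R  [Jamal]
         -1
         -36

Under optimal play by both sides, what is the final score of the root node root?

-37

E (Jamal): min(-11, -9, 16) = -11
F (Jamal): min(-19, 48) = -19
G (Jamal): min(-38, -24, -4) = -38
H (Jamal): min(16, -18) = -18
A (Farouk): max(-11, -19, -38, -18) = -11
J (Jamal): min(35, -37) = -37
K (Jamal): min(-47, -12, 22, -7) = -47
B (Farouk): max(-37, -47) = -37
L (Jamal): min(28, 4, -6) = -6
M (Jamal): min(-22, -43) = -43
C (Farouk): max(-6, -43) = -6
N (Jamal): min(-48, -9, 47) = -48
P (Jamal): min(-43, 28, 16, -20) = -43
Q (Jamal): min(21, 27) = 21
R (Jamal): min(-1, -36) = -36
D (Farouk): max(-48, -43, 21, -36) = 21
root (Jamal): min(-11, -37, -6, 21) = -37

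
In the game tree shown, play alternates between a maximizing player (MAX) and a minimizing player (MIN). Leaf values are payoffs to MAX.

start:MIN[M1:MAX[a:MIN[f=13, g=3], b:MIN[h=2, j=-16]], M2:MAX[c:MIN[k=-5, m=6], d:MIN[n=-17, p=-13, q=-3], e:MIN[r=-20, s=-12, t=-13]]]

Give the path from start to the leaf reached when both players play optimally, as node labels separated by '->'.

start -> M2 -> c -> k

a (MIN): min(13, 3) = 3
b (MIN): min(2, -16) = -16
M1 (MAX): max(3, -16) = 3
c (MIN): min(-5, 6) = -5
d (MIN): min(-17, -13, -3) = -17
e (MIN): min(-20, -12, -13) = -20
M2 (MAX): max(-5, -17, -20) = -5
start (MIN): min(3, -5) = -5
At start, MIN picks M2 (lowest: -5).
At M2, MAX picks c (highest: -5).
At c, MIN picks k (lowest: -5).
Terminal value -5.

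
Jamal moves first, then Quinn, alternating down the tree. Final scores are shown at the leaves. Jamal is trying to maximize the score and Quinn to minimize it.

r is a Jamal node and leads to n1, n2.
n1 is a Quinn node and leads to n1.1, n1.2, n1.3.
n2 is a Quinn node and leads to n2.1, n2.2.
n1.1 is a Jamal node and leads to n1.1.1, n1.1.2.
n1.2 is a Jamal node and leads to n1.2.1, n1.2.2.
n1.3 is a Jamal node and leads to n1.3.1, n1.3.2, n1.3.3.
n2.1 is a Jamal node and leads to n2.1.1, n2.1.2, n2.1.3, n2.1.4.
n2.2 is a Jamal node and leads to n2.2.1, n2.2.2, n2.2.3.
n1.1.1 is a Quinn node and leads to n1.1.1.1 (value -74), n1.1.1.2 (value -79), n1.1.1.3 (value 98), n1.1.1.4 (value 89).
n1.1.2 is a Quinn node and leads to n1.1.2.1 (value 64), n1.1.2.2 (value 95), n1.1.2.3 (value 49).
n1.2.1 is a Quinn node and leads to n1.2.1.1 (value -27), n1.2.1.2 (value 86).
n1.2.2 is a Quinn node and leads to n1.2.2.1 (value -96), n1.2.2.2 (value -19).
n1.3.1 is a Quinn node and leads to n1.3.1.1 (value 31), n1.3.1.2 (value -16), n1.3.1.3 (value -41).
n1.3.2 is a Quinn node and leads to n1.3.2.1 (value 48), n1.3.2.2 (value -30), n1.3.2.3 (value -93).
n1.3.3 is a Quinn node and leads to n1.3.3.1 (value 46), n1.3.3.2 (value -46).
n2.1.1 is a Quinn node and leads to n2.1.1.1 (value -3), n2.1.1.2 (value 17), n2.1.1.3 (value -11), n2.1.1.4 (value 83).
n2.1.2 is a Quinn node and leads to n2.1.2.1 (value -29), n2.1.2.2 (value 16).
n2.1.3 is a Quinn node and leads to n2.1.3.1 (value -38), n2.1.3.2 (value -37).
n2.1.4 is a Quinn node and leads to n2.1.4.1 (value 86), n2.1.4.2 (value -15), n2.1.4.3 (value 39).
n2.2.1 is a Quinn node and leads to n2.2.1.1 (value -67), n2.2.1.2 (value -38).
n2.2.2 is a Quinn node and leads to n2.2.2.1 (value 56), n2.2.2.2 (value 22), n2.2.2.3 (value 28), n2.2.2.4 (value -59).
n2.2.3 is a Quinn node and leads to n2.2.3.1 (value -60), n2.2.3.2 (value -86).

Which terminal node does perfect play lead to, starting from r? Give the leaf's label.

n1.1.1 (Quinn): min(-74, -79, 98, 89) = -79
n1.1.2 (Quinn): min(64, 95, 49) = 49
n1.1 (Jamal): max(-79, 49) = 49
n1.2.1 (Quinn): min(-27, 86) = -27
n1.2.2 (Quinn): min(-96, -19) = -96
n1.2 (Jamal): max(-27, -96) = -27
n1.3.1 (Quinn): min(31, -16, -41) = -41
n1.3.2 (Quinn): min(48, -30, -93) = -93
n1.3.3 (Quinn): min(46, -46) = -46
n1.3 (Jamal): max(-41, -93, -46) = -41
n1 (Quinn): min(49, -27, -41) = -41
n2.1.1 (Quinn): min(-3, 17, -11, 83) = -11
n2.1.2 (Quinn): min(-29, 16) = -29
n2.1.3 (Quinn): min(-38, -37) = -38
n2.1.4 (Quinn): min(86, -15, 39) = -15
n2.1 (Jamal): max(-11, -29, -38, -15) = -11
n2.2.1 (Quinn): min(-67, -38) = -67
n2.2.2 (Quinn): min(56, 22, 28, -59) = -59
n2.2.3 (Quinn): min(-60, -86) = -86
n2.2 (Jamal): max(-67, -59, -86) = -59
n2 (Quinn): min(-11, -59) = -59
r (Jamal): max(-41, -59) = -41
At r, Jamal picks n1 (highest: -41).
At n1, Quinn picks n1.3 (lowest: -41).
At n1.3, Jamal picks n1.3.1 (highest: -41).
At n1.3.1, Quinn picks n1.3.1.3 (lowest: -41).
Terminal value -41.

n1.3.1.3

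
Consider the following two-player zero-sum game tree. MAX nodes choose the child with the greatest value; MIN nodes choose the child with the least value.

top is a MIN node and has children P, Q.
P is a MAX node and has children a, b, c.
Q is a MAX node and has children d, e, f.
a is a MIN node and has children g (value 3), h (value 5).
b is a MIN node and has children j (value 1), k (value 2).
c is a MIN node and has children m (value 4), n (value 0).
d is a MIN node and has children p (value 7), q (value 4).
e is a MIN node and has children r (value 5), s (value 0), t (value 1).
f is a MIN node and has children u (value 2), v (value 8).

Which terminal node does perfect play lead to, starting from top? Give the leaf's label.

a (MIN): min(3, 5) = 3
b (MIN): min(1, 2) = 1
c (MIN): min(4, 0) = 0
P (MAX): max(3, 1, 0) = 3
d (MIN): min(7, 4) = 4
e (MIN): min(5, 0, 1) = 0
f (MIN): min(2, 8) = 2
Q (MAX): max(4, 0, 2) = 4
top (MIN): min(3, 4) = 3
At top, MIN picks P (lowest: 3).
At P, MAX picks a (highest: 3).
At a, MIN picks g (lowest: 3).
Terminal value 3.

g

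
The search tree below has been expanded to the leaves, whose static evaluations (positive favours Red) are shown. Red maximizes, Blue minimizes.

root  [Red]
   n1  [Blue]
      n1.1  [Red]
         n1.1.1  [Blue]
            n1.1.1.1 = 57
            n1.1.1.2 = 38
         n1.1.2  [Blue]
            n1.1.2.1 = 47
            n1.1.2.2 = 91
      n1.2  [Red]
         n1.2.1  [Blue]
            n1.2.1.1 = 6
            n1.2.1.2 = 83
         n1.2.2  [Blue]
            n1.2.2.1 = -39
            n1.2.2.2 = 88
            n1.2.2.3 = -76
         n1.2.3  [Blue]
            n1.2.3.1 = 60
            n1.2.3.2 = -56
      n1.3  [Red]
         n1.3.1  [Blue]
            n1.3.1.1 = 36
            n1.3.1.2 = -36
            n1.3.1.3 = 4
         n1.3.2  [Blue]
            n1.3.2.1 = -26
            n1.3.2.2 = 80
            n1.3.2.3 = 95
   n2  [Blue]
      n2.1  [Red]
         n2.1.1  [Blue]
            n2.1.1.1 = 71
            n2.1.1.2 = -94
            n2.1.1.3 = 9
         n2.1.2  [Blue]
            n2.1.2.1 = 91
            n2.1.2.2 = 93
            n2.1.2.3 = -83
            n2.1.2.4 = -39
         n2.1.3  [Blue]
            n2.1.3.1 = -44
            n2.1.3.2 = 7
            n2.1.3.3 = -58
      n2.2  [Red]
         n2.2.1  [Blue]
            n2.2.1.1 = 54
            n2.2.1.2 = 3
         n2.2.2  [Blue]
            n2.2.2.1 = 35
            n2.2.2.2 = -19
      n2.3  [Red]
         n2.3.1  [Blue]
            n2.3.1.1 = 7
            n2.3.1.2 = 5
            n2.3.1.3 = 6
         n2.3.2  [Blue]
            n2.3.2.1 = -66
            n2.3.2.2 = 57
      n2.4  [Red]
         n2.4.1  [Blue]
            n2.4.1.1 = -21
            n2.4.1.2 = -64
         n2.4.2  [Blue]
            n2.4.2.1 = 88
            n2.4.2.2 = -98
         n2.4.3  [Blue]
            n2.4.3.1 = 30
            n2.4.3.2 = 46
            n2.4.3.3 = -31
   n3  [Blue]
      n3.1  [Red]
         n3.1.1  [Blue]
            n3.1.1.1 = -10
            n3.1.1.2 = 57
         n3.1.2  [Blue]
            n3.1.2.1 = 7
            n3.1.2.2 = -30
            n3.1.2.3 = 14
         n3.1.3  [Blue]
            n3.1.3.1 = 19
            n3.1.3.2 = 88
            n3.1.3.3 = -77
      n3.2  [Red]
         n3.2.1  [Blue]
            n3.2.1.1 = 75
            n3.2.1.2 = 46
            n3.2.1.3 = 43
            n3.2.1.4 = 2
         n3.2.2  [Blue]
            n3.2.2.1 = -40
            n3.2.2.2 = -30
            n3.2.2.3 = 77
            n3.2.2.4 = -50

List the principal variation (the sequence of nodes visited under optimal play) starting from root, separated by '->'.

n1.1.1 (Blue): min(57, 38) = 38
n1.1.2 (Blue): min(47, 91) = 47
n1.1 (Red): max(38, 47) = 47
n1.2.1 (Blue): min(6, 83) = 6
n1.2.2 (Blue): min(-39, 88, -76) = -76
n1.2.3 (Blue): min(60, -56) = -56
n1.2 (Red): max(6, -76, -56) = 6
n1.3.1 (Blue): min(36, -36, 4) = -36
n1.3.2 (Blue): min(-26, 80, 95) = -26
n1.3 (Red): max(-36, -26) = -26
n1 (Blue): min(47, 6, -26) = -26
n2.1.1 (Blue): min(71, -94, 9) = -94
n2.1.2 (Blue): min(91, 93, -83, -39) = -83
n2.1.3 (Blue): min(-44, 7, -58) = -58
n2.1 (Red): max(-94, -83, -58) = -58
n2.2.1 (Blue): min(54, 3) = 3
n2.2.2 (Blue): min(35, -19) = -19
n2.2 (Red): max(3, -19) = 3
n2.3.1 (Blue): min(7, 5, 6) = 5
n2.3.2 (Blue): min(-66, 57) = -66
n2.3 (Red): max(5, -66) = 5
n2.4.1 (Blue): min(-21, -64) = -64
n2.4.2 (Blue): min(88, -98) = -98
n2.4.3 (Blue): min(30, 46, -31) = -31
n2.4 (Red): max(-64, -98, -31) = -31
n2 (Blue): min(-58, 3, 5, -31) = -58
n3.1.1 (Blue): min(-10, 57) = -10
n3.1.2 (Blue): min(7, -30, 14) = -30
n3.1.3 (Blue): min(19, 88, -77) = -77
n3.1 (Red): max(-10, -30, -77) = -10
n3.2.1 (Blue): min(75, 46, 43, 2) = 2
n3.2.2 (Blue): min(-40, -30, 77, -50) = -50
n3.2 (Red): max(2, -50) = 2
n3 (Blue): min(-10, 2) = -10
root (Red): max(-26, -58, -10) = -10
At root, Red picks n3 (highest: -10).
At n3, Blue picks n3.1 (lowest: -10).
At n3.1, Red picks n3.1.1 (highest: -10).
At n3.1.1, Blue picks n3.1.1.1 (lowest: -10).
Terminal value -10.

root -> n3 -> n3.1 -> n3.1.1 -> n3.1.1.1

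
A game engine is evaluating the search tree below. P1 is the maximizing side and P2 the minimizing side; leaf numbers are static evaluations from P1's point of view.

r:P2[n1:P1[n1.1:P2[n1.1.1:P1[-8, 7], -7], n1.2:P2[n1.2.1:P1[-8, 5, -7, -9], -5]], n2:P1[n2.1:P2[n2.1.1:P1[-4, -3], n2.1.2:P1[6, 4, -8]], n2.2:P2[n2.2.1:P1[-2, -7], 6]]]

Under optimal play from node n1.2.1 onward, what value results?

5

n1.2.1 (P1): max(-8, 5, -7, -9) = 5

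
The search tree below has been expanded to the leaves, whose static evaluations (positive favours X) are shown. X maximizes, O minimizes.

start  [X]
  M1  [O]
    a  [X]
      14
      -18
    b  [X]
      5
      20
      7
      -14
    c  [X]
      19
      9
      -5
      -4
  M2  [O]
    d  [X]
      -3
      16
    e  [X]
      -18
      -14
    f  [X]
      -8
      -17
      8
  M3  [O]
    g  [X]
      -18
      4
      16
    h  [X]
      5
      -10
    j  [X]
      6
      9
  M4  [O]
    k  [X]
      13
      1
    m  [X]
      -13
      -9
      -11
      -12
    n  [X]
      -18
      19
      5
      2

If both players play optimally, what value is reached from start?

14

a (X): max(14, -18) = 14
b (X): max(5, 20, 7, -14) = 20
c (X): max(19, 9, -5, -4) = 19
M1 (O): min(14, 20, 19) = 14
d (X): max(-3, 16) = 16
e (X): max(-18, -14) = -14
f (X): max(-8, -17, 8) = 8
M2 (O): min(16, -14, 8) = -14
g (X): max(-18, 4, 16) = 16
h (X): max(5, -10) = 5
j (X): max(6, 9) = 9
M3 (O): min(16, 5, 9) = 5
k (X): max(13, 1) = 13
m (X): max(-13, -9, -11, -12) = -9
n (X): max(-18, 19, 5, 2) = 19
M4 (O): min(13, -9, 19) = -9
start (X): max(14, -14, 5, -9) = 14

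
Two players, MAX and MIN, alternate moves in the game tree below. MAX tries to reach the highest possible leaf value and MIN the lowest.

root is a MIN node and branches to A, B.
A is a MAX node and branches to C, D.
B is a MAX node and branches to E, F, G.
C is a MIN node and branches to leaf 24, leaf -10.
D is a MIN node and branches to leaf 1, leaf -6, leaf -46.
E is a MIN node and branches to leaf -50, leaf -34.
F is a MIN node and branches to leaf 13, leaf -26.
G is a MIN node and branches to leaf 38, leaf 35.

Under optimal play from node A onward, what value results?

-10

C (MIN): min(24, -10) = -10
D (MIN): min(1, -6, -46) = -46
A (MAX): max(-10, -46) = -10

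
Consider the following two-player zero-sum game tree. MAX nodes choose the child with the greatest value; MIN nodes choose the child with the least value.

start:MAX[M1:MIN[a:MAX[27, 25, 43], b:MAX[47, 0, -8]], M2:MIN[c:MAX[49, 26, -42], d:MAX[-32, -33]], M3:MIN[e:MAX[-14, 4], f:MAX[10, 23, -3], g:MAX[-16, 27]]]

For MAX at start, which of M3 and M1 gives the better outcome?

M1

e (MAX): max(-14, 4) = 4
f (MAX): max(10, 23, -3) = 23
g (MAX): max(-16, 27) = 27
M3 (MIN): min(4, 23, 27) = 4
a (MAX): max(27, 25, 43) = 43
b (MAX): max(47, 0, -8) = 47
M1 (MIN): min(43, 47) = 43
MAX prefers the higher value; M3=4, M1=43. M1 is better since 43 > 4.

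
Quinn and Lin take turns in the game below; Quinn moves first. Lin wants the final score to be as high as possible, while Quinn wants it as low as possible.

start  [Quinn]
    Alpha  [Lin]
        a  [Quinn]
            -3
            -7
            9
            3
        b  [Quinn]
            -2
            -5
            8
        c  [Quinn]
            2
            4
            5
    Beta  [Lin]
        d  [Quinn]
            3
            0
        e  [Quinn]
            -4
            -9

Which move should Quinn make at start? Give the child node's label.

Beta

a (Quinn): min(-3, -7, 9, 3) = -7
b (Quinn): min(-2, -5, 8) = -5
c (Quinn): min(2, 4, 5) = 2
Alpha (Lin): max(-7, -5, 2) = 2
d (Quinn): min(3, 0) = 0
e (Quinn): min(-4, -9) = -9
Beta (Lin): max(0, -9) = 0
start (Quinn): min(2, 0) = 0
Quinn at start wants the lowest of {Alpha=2, Beta=0}, so chooses Beta.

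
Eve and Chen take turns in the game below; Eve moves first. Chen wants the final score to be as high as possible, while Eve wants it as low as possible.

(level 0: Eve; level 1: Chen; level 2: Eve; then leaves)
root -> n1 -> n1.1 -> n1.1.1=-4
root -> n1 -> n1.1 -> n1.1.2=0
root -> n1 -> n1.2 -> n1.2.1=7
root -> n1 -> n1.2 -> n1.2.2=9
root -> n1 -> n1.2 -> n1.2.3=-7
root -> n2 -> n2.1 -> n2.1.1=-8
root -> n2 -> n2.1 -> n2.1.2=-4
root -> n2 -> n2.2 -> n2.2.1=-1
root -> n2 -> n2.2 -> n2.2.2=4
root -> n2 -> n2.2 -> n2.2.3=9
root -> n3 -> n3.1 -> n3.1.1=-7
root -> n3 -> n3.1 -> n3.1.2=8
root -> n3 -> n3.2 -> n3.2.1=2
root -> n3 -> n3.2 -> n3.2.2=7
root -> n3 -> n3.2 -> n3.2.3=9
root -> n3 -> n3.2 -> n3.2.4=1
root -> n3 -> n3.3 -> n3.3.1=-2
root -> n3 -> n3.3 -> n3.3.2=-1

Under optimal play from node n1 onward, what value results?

-4

n1.1 (Eve): min(-4, 0) = -4
n1.2 (Eve): min(7, 9, -7) = -7
n1 (Chen): max(-4, -7) = -4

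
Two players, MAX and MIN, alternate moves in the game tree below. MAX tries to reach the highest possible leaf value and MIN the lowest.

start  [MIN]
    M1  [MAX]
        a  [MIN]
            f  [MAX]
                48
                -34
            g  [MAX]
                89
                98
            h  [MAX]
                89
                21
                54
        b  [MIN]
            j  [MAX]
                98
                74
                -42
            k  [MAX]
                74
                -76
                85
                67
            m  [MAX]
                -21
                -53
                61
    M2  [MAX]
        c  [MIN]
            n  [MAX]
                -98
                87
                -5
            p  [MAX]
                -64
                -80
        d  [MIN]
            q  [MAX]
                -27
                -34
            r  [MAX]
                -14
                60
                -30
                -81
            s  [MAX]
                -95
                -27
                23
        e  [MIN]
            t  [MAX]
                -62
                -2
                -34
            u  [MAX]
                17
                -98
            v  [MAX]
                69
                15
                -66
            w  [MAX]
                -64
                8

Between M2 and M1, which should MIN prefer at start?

M2

n (MAX): max(-98, 87, -5) = 87
p (MAX): max(-64, -80) = -64
c (MIN): min(87, -64) = -64
q (MAX): max(-27, -34) = -27
r (MAX): max(-14, 60, -30, -81) = 60
s (MAX): max(-95, -27, 23) = 23
d (MIN): min(-27, 60, 23) = -27
t (MAX): max(-62, -2, -34) = -2
u (MAX): max(17, -98) = 17
v (MAX): max(69, 15, -66) = 69
w (MAX): max(-64, 8) = 8
e (MIN): min(-2, 17, 69, 8) = -2
M2 (MAX): max(-64, -27, -2) = -2
f (MAX): max(48, -34) = 48
g (MAX): max(89, 98) = 98
h (MAX): max(89, 21, 54) = 89
a (MIN): min(48, 98, 89) = 48
j (MAX): max(98, 74, -42) = 98
k (MAX): max(74, -76, 85, 67) = 85
m (MAX): max(-21, -53, 61) = 61
b (MIN): min(98, 85, 61) = 61
M1 (MAX): max(48, 61) = 61
MIN prefers the lower value; M2=-2, M1=61. M2 is better since -2 < 61.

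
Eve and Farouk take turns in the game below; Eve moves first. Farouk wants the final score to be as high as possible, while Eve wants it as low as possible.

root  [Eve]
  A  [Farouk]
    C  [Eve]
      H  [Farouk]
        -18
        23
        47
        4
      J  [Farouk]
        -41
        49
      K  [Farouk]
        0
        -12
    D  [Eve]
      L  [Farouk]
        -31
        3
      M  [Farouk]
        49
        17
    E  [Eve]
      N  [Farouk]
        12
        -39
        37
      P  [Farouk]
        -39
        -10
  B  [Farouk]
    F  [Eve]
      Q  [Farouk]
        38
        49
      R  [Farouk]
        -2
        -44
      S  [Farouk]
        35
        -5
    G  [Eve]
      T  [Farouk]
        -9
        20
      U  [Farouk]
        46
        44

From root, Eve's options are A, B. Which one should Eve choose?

H (Farouk): max(-18, 23, 47, 4) = 47
J (Farouk): max(-41, 49) = 49
K (Farouk): max(0, -12) = 0
C (Eve): min(47, 49, 0) = 0
L (Farouk): max(-31, 3) = 3
M (Farouk): max(49, 17) = 49
D (Eve): min(3, 49) = 3
N (Farouk): max(12, -39, 37) = 37
P (Farouk): max(-39, -10) = -10
E (Eve): min(37, -10) = -10
A (Farouk): max(0, 3, -10) = 3
Q (Farouk): max(38, 49) = 49
R (Farouk): max(-2, -44) = -2
S (Farouk): max(35, -5) = 35
F (Eve): min(49, -2, 35) = -2
T (Farouk): max(-9, 20) = 20
U (Farouk): max(46, 44) = 46
G (Eve): min(20, 46) = 20
B (Farouk): max(-2, 20) = 20
root (Eve): min(3, 20) = 3
Eve at root wants the lowest of {A=3, B=20}, so chooses A.

A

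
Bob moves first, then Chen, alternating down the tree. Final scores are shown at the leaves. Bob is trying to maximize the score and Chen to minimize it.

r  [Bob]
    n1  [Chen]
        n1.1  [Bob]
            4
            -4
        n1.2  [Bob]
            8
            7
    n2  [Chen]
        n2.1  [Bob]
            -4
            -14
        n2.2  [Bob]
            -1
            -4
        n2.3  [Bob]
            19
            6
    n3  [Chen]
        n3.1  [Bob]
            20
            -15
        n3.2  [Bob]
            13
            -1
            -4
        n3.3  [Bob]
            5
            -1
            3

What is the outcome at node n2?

n2.1 (Bob): max(-4, -14) = -4
n2.2 (Bob): max(-1, -4) = -1
n2.3 (Bob): max(19, 6) = 19
n2 (Chen): min(-4, -1, 19) = -4

-4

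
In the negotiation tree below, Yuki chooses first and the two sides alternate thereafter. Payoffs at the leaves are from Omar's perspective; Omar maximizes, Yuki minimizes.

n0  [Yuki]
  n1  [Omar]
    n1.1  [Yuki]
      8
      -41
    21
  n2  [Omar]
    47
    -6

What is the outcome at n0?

n1.1 (Yuki): min(8, -41) = -41
n1 (Omar): max(-41, 21) = 21
n2 (Omar): max(47, -6) = 47
n0 (Yuki): min(21, 47) = 21

21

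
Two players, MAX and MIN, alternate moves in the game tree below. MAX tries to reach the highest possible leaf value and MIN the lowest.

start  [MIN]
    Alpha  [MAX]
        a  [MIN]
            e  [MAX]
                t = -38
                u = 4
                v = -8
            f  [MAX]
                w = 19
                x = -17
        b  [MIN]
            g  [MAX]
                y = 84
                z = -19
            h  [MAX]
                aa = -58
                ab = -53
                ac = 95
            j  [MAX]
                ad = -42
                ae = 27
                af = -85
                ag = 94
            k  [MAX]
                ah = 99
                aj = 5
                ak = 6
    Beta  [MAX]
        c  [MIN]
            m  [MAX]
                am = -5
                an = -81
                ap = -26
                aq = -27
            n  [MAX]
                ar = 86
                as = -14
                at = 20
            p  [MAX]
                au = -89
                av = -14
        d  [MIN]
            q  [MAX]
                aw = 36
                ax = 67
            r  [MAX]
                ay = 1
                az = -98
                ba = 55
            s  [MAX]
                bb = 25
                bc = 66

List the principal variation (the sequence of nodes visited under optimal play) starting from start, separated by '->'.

start -> Beta -> d -> r -> ba

e (MAX): max(-38, 4, -8) = 4
f (MAX): max(19, -17) = 19
a (MIN): min(4, 19) = 4
g (MAX): max(84, -19) = 84
h (MAX): max(-58, -53, 95) = 95
j (MAX): max(-42, 27, -85, 94) = 94
k (MAX): max(99, 5, 6) = 99
b (MIN): min(84, 95, 94, 99) = 84
Alpha (MAX): max(4, 84) = 84
m (MAX): max(-5, -81, -26, -27) = -5
n (MAX): max(86, -14, 20) = 86
p (MAX): max(-89, -14) = -14
c (MIN): min(-5, 86, -14) = -14
q (MAX): max(36, 67) = 67
r (MAX): max(1, -98, 55) = 55
s (MAX): max(25, 66) = 66
d (MIN): min(67, 55, 66) = 55
Beta (MAX): max(-14, 55) = 55
start (MIN): min(84, 55) = 55
At start, MIN picks Beta (lowest: 55).
At Beta, MAX picks d (highest: 55).
At d, MIN picks r (lowest: 55).
At r, MAX picks ba (highest: 55).
Terminal value 55.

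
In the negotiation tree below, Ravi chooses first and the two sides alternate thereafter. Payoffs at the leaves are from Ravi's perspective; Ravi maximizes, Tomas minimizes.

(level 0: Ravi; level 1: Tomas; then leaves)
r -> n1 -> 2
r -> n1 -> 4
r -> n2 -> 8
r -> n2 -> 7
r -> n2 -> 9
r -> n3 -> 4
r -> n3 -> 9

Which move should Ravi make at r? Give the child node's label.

n2

n1 (Tomas): min(2, 4) = 2
n2 (Tomas): min(8, 7, 9) = 7
n3 (Tomas): min(4, 9) = 4
r (Ravi): max(2, 7, 4) = 7
Ravi at r wants the highest of {n1=2, n2=7, n3=4}, so chooses n2.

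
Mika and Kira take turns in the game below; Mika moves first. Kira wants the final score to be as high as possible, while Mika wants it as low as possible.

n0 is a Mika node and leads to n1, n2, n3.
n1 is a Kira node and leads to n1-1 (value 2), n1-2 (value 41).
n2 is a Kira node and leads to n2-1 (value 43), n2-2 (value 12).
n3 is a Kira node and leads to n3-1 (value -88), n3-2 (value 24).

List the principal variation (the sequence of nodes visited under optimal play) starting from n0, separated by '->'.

n1 (Kira): max(2, 41) = 41
n2 (Kira): max(43, 12) = 43
n3 (Kira): max(-88, 24) = 24
n0 (Mika): min(41, 43, 24) = 24
At n0, Mika picks n3 (lowest: 24).
At n3, Kira picks n3-2 (highest: 24).
Terminal value 24.

n0 -> n3 -> n3-2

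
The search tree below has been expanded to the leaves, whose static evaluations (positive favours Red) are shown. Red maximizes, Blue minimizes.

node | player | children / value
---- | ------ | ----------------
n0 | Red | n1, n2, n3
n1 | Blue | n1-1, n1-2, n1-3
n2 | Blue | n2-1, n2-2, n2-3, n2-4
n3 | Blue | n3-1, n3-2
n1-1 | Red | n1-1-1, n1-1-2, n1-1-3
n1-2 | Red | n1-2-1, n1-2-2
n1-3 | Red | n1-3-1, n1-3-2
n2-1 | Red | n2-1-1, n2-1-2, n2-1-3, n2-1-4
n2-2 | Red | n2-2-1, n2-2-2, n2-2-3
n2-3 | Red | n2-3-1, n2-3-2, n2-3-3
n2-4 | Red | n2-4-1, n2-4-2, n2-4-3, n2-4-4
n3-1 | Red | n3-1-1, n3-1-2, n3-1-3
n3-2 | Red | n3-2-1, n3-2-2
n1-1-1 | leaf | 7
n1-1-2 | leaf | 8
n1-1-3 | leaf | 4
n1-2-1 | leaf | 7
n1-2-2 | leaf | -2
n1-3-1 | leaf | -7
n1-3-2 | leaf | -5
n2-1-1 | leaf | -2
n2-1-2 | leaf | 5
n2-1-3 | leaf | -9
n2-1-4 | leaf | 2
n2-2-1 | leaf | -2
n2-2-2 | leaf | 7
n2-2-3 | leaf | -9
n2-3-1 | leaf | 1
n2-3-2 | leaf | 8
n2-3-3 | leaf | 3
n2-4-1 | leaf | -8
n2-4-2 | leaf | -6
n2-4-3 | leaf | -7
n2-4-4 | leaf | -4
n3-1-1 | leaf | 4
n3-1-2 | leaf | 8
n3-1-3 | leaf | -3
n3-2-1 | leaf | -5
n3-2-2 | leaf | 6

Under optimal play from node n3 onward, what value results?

n3-1 (Red): max(4, 8, -3) = 8
n3-2 (Red): max(-5, 6) = 6
n3 (Blue): min(8, 6) = 6

6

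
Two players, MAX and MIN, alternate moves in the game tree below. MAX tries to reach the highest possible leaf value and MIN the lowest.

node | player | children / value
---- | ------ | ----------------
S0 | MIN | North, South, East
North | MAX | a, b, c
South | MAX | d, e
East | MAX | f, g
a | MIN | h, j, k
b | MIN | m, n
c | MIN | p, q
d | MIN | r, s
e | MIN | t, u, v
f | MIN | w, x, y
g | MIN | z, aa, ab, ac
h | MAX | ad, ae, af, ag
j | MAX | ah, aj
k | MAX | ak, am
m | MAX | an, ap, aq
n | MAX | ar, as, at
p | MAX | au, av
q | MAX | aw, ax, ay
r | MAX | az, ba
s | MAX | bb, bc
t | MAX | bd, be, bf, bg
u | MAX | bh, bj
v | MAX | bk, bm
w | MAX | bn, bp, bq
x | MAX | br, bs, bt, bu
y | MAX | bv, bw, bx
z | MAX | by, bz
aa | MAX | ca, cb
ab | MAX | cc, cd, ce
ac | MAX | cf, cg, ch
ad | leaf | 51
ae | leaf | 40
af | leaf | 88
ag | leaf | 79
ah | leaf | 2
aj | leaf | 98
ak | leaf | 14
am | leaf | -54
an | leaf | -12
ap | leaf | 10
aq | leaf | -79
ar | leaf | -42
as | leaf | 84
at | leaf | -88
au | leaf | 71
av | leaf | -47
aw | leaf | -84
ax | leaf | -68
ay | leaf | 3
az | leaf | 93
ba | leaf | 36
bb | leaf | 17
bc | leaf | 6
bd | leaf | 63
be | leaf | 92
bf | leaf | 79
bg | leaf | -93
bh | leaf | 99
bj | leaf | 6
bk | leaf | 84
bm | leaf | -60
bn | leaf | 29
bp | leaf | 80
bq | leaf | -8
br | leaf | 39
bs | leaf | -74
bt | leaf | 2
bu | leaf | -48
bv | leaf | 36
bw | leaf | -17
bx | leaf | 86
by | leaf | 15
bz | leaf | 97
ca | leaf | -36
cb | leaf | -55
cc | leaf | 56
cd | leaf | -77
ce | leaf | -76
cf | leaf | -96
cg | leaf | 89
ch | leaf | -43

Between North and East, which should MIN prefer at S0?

North

h (MAX): max(51, 40, 88, 79) = 88
j (MAX): max(2, 98) = 98
k (MAX): max(14, -54) = 14
a (MIN): min(88, 98, 14) = 14
m (MAX): max(-12, 10, -79) = 10
n (MAX): max(-42, 84, -88) = 84
b (MIN): min(10, 84) = 10
p (MAX): max(71, -47) = 71
q (MAX): max(-84, -68, 3) = 3
c (MIN): min(71, 3) = 3
North (MAX): max(14, 10, 3) = 14
w (MAX): max(29, 80, -8) = 80
x (MAX): max(39, -74, 2, -48) = 39
y (MAX): max(36, -17, 86) = 86
f (MIN): min(80, 39, 86) = 39
z (MAX): max(15, 97) = 97
aa (MAX): max(-36, -55) = -36
ab (MAX): max(56, -77, -76) = 56
ac (MAX): max(-96, 89, -43) = 89
g (MIN): min(97, -36, 56, 89) = -36
East (MAX): max(39, -36) = 39
MIN prefers the lower value; North=14, East=39. North is better since 14 < 39.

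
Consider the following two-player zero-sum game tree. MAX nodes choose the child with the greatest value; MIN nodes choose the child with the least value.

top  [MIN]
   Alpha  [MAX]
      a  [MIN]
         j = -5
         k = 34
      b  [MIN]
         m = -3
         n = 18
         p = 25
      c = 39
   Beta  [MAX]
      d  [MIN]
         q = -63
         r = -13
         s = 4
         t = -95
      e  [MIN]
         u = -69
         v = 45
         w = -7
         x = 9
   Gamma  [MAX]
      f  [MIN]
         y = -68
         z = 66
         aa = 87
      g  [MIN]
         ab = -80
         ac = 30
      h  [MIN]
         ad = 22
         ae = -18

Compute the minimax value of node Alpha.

39

a (MIN): min(-5, 34) = -5
b (MIN): min(-3, 18, 25) = -3
Alpha (MAX): max(-5, -3, 39) = 39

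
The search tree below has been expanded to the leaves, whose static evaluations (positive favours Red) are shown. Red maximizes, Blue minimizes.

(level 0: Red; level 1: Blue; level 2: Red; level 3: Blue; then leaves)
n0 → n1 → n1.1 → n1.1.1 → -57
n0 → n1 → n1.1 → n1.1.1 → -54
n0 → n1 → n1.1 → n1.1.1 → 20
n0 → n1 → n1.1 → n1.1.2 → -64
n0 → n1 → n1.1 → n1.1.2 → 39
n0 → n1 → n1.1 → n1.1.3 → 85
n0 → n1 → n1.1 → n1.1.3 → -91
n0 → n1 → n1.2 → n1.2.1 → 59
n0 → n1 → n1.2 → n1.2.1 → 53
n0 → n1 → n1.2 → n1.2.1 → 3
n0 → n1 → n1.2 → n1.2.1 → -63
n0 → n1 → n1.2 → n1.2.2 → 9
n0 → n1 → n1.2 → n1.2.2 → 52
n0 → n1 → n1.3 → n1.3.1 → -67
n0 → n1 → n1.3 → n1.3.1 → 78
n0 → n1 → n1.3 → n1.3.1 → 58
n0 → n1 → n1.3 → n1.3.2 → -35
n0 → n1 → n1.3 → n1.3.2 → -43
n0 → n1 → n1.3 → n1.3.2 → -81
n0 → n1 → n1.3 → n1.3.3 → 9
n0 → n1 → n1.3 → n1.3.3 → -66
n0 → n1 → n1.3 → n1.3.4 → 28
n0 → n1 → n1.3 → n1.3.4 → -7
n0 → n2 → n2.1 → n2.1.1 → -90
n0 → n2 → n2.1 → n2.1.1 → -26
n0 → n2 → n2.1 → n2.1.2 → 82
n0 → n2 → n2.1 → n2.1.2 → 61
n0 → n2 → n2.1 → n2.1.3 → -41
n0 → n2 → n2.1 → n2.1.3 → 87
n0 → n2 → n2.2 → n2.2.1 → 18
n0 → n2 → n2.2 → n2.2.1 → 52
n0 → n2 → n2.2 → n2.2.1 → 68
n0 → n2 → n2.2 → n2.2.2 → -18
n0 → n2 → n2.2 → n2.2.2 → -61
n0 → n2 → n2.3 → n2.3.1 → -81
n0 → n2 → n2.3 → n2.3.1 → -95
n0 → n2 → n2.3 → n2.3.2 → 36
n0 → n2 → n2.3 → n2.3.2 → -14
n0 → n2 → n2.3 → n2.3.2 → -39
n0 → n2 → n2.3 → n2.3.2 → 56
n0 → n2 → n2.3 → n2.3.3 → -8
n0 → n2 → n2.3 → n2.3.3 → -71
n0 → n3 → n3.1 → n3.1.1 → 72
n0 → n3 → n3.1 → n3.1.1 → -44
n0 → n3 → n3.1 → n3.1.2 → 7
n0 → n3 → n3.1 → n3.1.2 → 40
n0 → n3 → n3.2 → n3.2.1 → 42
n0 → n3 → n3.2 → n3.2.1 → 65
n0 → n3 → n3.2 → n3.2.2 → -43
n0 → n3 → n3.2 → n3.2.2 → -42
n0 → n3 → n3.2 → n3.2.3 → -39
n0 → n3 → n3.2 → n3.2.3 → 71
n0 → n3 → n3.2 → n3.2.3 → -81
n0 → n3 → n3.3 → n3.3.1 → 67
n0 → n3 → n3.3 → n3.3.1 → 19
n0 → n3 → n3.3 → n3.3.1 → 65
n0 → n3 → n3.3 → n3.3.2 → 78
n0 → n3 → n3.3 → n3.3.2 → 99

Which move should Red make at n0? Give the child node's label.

n3

n1.1.1 (Blue): min(-57, -54, 20) = -57
n1.1.2 (Blue): min(-64, 39) = -64
n1.1.3 (Blue): min(85, -91) = -91
n1.1 (Red): max(-57, -64, -91) = -57
n1.2.1 (Blue): min(59, 53, 3, -63) = -63
n1.2.2 (Blue): min(9, 52) = 9
n1.2 (Red): max(-63, 9) = 9
n1.3.1 (Blue): min(-67, 78, 58) = -67
n1.3.2 (Blue): min(-35, -43, -81) = -81
n1.3.3 (Blue): min(9, -66) = -66
n1.3.4 (Blue): min(28, -7) = -7
n1.3 (Red): max(-67, -81, -66, -7) = -7
n1 (Blue): min(-57, 9, -7) = -57
n2.1.1 (Blue): min(-90, -26) = -90
n2.1.2 (Blue): min(82, 61) = 61
n2.1.3 (Blue): min(-41, 87) = -41
n2.1 (Red): max(-90, 61, -41) = 61
n2.2.1 (Blue): min(18, 52, 68) = 18
n2.2.2 (Blue): min(-18, -61) = -61
n2.2 (Red): max(18, -61) = 18
n2.3.1 (Blue): min(-81, -95) = -95
n2.3.2 (Blue): min(36, -14, -39, 56) = -39
n2.3.3 (Blue): min(-8, -71) = -71
n2.3 (Red): max(-95, -39, -71) = -39
n2 (Blue): min(61, 18, -39) = -39
n3.1.1 (Blue): min(72, -44) = -44
n3.1.2 (Blue): min(7, 40) = 7
n3.1 (Red): max(-44, 7) = 7
n3.2.1 (Blue): min(42, 65) = 42
n3.2.2 (Blue): min(-43, -42) = -43
n3.2.3 (Blue): min(-39, 71, -81) = -81
n3.2 (Red): max(42, -43, -81) = 42
n3.3.1 (Blue): min(67, 19, 65) = 19
n3.3.2 (Blue): min(78, 99) = 78
n3.3 (Red): max(19, 78) = 78
n3 (Blue): min(7, 42, 78) = 7
n0 (Red): max(-57, -39, 7) = 7
Red at n0 wants the highest of {n1=-57, n2=-39, n3=7}, so chooses n3.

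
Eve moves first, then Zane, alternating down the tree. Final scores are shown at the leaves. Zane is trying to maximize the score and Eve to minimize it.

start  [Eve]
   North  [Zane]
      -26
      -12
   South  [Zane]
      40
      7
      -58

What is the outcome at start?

North (Zane): max(-26, -12) = -12
South (Zane): max(40, 7, -58) = 40
start (Eve): min(-12, 40) = -12

-12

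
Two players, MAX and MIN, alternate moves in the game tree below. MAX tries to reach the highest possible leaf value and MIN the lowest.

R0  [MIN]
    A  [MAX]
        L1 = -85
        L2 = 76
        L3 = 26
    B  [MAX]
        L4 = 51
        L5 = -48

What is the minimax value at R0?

51

A (MAX): max(-85, 76, 26) = 76
B (MAX): max(51, -48) = 51
R0 (MIN): min(76, 51) = 51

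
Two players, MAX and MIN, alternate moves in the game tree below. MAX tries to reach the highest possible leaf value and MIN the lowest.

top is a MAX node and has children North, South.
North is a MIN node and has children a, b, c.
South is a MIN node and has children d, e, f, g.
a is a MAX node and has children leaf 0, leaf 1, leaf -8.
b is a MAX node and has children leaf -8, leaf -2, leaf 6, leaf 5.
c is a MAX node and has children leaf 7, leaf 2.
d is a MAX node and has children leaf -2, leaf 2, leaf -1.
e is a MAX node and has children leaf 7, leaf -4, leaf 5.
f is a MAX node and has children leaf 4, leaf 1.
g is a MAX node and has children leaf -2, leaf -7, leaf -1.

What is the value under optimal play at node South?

-1

d (MAX): max(-2, 2, -1) = 2
e (MAX): max(7, -4, 5) = 7
f (MAX): max(4, 1) = 4
g (MAX): max(-2, -7, -1) = -1
South (MIN): min(2, 7, 4, -1) = -1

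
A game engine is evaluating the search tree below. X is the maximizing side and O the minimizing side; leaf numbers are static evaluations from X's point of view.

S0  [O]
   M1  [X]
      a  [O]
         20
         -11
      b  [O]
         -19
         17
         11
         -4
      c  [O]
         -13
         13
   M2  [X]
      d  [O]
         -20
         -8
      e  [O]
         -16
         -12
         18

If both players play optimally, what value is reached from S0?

-16

a (O): min(20, -11) = -11
b (O): min(-19, 17, 11, -4) = -19
c (O): min(-13, 13) = -13
M1 (X): max(-11, -19, -13) = -11
d (O): min(-20, -8) = -20
e (O): min(-16, -12, 18) = -16
M2 (X): max(-20, -16) = -16
S0 (O): min(-11, -16) = -16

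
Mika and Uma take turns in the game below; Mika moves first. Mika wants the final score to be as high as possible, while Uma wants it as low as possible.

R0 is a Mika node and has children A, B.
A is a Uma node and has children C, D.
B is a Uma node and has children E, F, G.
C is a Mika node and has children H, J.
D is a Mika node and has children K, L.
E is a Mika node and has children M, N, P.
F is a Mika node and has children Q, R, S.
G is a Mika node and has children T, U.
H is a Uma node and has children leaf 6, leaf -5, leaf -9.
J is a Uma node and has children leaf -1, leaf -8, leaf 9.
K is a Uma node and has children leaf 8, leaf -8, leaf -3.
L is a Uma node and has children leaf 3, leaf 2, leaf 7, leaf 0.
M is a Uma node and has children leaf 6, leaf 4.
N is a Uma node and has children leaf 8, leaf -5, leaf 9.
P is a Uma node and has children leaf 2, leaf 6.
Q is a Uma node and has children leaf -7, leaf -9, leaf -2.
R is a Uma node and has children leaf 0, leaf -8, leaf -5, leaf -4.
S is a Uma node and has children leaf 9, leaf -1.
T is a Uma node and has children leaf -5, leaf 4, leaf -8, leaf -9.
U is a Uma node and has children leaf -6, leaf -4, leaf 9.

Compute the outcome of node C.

-8

H (Uma): min(6, -5, -9) = -9
J (Uma): min(-1, -8, 9) = -8
C (Mika): max(-9, -8) = -8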